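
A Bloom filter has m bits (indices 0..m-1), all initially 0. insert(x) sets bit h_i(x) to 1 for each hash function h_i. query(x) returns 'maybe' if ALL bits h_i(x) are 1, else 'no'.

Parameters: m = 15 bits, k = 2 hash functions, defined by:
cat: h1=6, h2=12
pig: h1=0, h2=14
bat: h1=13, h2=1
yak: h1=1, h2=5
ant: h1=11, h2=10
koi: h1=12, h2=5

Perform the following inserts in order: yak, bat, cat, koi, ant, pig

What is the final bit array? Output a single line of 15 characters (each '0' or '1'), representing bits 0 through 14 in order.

Answer: 110001100011111

Derivation:
Start: bits=000000000000000
After insert 'yak': sets bits 1 5 -> bits=010001000000000
After insert 'bat': sets bits 1 13 -> bits=010001000000010
After insert 'cat': sets bits 6 12 -> bits=010001100000110
After insert 'koi': sets bits 5 12 -> bits=010001100000110
After insert 'ant': sets bits 10 11 -> bits=010001100011110
After insert 'pig': sets bits 0 14 -> bits=110001100011111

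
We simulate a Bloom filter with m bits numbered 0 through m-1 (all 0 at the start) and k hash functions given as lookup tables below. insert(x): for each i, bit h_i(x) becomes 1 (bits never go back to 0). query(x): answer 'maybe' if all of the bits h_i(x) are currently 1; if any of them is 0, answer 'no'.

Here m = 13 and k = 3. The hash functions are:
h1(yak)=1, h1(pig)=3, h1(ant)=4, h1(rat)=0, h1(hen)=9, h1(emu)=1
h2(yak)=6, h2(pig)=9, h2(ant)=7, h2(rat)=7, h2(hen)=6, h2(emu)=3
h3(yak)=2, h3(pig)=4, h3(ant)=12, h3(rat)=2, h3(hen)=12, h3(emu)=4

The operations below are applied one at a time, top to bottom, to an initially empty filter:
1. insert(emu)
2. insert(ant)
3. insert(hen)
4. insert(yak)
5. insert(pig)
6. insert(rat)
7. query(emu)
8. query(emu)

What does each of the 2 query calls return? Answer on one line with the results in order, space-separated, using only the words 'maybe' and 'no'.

Answer: maybe maybe

Derivation:
Start: bits=0000000000000
Op 1: insert emu -> sets bits 1 3 4 -> bits=0101100000000
Op 2: insert ant -> sets bits 4 7 12 -> bits=0101100100001
Op 3: insert hen -> sets bits 6 9 12 -> bits=0101101101001
Op 4: insert yak -> sets bits 1 2 6 -> bits=0111101101001
Op 5: insert pig -> sets bits 3 4 9 -> bits=0111101101001
Op 6: insert rat -> sets bits 0 2 7 -> bits=1111101101001
Op 7: query emu -> checks bit1=1, bit3=1, bit4=1 (all 1) -> maybe
Op 8: query emu -> checks bit1=1, bit3=1, bit4=1 (all 1) -> maybe
Query results in order: maybe maybe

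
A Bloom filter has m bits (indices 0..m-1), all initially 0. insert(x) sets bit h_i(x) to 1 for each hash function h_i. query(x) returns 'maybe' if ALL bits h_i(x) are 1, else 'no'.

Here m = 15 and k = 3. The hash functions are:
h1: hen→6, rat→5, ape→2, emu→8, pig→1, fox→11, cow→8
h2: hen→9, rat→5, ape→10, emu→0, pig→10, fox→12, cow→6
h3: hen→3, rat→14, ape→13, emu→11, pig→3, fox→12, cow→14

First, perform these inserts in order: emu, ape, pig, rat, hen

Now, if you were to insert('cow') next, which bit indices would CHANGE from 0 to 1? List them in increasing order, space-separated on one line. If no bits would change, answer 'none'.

Start: bits=000000000000000
After insert 'emu': sets bits 0 8 11 -> bits=100000001001000
After insert 'ape': sets bits 2 10 13 -> bits=101000001011010
After insert 'pig': sets bits 1 3 10 -> bits=111100001011010
After insert 'rat': sets bits 5 14 -> bits=111101001011011
After insert 'hen': sets bits 3 6 9 -> bits=111101101111011
insert 'cow' would touch bits 6 8 14; currently bit6=1, bit8=1, bit14=1
Bits that are 0 among those (would change 0->1): none

Answer: none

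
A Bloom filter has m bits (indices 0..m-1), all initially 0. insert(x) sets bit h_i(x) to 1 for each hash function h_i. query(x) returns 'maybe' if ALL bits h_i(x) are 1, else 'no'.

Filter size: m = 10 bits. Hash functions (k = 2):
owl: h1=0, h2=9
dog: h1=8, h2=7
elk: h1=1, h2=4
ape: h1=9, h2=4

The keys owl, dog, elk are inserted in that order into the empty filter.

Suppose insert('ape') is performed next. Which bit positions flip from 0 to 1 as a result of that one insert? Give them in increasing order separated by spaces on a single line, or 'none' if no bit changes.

Start: bits=0000000000
After insert 'owl': sets bits 0 9 -> bits=1000000001
After insert 'dog': sets bits 7 8 -> bits=1000000111
After insert 'elk': sets bits 1 4 -> bits=1100100111
insert 'ape' would touch bits 4 9; currently bit4=1, bit9=1
Bits that are 0 among those (would change 0->1): none

Answer: none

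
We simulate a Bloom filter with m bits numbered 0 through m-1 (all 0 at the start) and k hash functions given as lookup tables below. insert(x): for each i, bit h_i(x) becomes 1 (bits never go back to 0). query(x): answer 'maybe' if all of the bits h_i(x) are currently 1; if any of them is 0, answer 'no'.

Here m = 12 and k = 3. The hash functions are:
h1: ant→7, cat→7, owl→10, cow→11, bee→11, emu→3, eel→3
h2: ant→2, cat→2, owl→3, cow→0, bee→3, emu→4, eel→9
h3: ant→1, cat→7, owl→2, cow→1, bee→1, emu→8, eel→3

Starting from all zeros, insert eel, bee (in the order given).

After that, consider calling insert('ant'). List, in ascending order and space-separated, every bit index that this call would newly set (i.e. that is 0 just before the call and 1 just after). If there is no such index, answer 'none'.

Start: bits=000000000000
After insert 'eel': sets bits 3 9 -> bits=000100000100
After insert 'bee': sets bits 1 3 11 -> bits=010100000101
insert 'ant' would touch bits 1 2 7; currently bit1=1, bit2=0, bit7=0
Bits that are 0 among those (would change 0->1): 2 7

Answer: 2 7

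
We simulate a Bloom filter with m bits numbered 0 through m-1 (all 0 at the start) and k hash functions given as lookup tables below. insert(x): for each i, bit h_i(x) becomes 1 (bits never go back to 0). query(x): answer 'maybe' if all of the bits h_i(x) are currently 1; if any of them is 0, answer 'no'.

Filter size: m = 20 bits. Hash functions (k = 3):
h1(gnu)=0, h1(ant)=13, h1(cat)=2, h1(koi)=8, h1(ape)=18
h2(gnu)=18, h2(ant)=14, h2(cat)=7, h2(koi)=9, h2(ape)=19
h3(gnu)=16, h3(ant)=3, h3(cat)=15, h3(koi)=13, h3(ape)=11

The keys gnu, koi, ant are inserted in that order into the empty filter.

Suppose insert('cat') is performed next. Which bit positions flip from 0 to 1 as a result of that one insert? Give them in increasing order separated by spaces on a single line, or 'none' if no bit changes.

Answer: 2 7 15

Derivation:
Start: bits=00000000000000000000
After insert 'gnu': sets bits 0 16 18 -> bits=10000000000000001010
After insert 'koi': sets bits 8 9 13 -> bits=10000000110001001010
After insert 'ant': sets bits 3 13 14 -> bits=10010000110001101010
insert 'cat' would touch bits 2 7 15; currently bit2=0, bit7=0, bit15=0
Bits that are 0 among those (would change 0->1): 2 7 15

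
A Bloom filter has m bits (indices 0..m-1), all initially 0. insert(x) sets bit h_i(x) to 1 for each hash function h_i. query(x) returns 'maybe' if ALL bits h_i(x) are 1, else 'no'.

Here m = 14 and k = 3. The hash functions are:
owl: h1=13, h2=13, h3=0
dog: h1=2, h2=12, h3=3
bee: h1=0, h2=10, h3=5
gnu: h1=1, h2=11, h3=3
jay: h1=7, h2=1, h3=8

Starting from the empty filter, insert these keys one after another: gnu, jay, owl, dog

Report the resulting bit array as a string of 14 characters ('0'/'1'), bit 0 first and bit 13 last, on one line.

Answer: 11110001100111

Derivation:
Start: bits=00000000000000
After insert 'gnu': sets bits 1 3 11 -> bits=01010000000100
After insert 'jay': sets bits 1 7 8 -> bits=01010001100100
After insert 'owl': sets bits 0 13 -> bits=11010001100101
After insert 'dog': sets bits 2 3 12 -> bits=11110001100111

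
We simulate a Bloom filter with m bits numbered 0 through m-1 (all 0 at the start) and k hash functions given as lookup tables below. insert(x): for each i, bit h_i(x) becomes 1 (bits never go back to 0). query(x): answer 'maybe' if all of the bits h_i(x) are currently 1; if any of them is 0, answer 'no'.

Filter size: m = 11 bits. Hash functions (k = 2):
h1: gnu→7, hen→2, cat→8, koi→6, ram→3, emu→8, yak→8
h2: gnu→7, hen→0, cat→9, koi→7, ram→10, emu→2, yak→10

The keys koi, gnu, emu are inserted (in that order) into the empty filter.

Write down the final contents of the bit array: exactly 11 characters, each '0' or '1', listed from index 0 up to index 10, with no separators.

Start: bits=00000000000
After insert 'koi': sets bits 6 7 -> bits=00000011000
After insert 'gnu': sets bits 7 -> bits=00000011000
After insert 'emu': sets bits 2 8 -> bits=00100011100

Answer: 00100011100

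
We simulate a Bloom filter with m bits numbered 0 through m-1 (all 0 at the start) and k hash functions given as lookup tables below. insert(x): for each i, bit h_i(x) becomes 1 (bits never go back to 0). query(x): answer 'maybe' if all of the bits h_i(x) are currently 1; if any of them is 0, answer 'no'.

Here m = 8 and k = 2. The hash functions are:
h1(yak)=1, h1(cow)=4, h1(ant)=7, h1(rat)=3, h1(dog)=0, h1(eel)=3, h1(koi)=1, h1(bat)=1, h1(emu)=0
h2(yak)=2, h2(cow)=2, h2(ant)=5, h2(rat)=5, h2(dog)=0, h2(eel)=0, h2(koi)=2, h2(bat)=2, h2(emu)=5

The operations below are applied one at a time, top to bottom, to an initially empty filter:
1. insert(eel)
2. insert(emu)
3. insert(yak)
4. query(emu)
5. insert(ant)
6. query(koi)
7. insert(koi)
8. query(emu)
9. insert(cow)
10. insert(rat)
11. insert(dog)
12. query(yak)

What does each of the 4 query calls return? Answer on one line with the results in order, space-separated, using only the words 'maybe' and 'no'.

Start: bits=00000000
Op 1: insert eel -> sets bits 0 3 -> bits=10010000
Op 2: insert emu -> sets bits 0 5 -> bits=10010100
Op 3: insert yak -> sets bits 1 2 -> bits=11110100
Op 4: query emu -> checks bit0=1, bit5=1 (all 1) -> maybe
Op 5: insert ant -> sets bits 5 7 -> bits=11110101
Op 6: query koi -> checks bit1=1, bit2=1 (all 1) -> maybe
Op 7: insert koi -> sets bits 1 2 -> bits=11110101
Op 8: query emu -> checks bit0=1, bit5=1 (all 1) -> maybe
Op 9: insert cow -> sets bits 2 4 -> bits=11111101
Op 10: insert rat -> sets bits 3 5 -> bits=11111101
Op 11: insert dog -> sets bits 0 -> bits=11111101
Op 12: query yak -> checks bit1=1, bit2=1 (all 1) -> maybe
Query results in order: maybe maybe maybe maybe

Answer: maybe maybe maybe maybe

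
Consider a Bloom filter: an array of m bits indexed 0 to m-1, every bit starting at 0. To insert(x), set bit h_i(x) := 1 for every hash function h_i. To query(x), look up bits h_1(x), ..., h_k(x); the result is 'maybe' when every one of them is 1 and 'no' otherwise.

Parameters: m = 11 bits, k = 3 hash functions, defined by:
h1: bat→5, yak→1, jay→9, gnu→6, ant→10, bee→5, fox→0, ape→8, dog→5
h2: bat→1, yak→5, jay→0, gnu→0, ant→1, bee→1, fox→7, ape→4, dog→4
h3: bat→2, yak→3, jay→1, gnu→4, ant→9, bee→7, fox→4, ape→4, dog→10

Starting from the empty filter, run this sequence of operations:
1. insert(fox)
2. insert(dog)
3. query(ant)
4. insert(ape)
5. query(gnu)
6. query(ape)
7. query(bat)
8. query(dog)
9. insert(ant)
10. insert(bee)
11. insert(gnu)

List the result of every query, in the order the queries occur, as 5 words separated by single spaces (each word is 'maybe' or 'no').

Start: bits=00000000000
Op 1: insert fox -> sets bits 0 4 7 -> bits=10001001000
Op 2: insert dog -> sets bits 4 5 10 -> bits=10001101001
Op 3: query ant -> checks bit1=0, bit9=0, bit10=1 (has a 0) -> no
Op 4: insert ape -> sets bits 4 8 -> bits=10001101101
Op 5: query gnu -> checks bit0=1, bit4=1, bit6=0 (has a 0) -> no
Op 6: query ape -> checks bit4=1, bit8=1 (all 1) -> maybe
Op 7: query bat -> checks bit1=0, bit2=0, bit5=1 (has a 0) -> no
Op 8: query dog -> checks bit4=1, bit5=1, bit10=1 (all 1) -> maybe
Op 9: insert ant -> sets bits 1 9 10 -> bits=11001101111
Op 10: insert bee -> sets bits 1 5 7 -> bits=11001101111
Op 11: insert gnu -> sets bits 0 4 6 -> bits=11001111111
Query results in order: no no maybe no maybe

Answer: no no maybe no maybe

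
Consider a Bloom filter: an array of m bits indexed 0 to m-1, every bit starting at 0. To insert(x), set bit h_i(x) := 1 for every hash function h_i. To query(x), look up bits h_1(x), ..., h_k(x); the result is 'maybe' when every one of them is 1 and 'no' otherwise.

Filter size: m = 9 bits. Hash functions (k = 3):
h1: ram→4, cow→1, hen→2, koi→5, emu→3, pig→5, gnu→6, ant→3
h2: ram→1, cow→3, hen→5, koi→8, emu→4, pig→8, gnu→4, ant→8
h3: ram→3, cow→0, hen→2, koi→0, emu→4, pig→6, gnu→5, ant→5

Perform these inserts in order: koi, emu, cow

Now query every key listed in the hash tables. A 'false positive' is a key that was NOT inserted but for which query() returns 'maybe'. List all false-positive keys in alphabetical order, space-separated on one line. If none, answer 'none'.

Answer: ant ram

Derivation:
Start: bits=000000000
After insert 'koi': sets bits 0 5 8 -> bits=100001001
After insert 'emu': sets bits 3 4 -> bits=100111001
After insert 'cow': sets bits 0 1 3 -> bits=110111001
Not inserted: ant gnu hen pig ram — query each against bits=110111001:
query ant: checks bit3=1, bit5=1, bit8=1 (all 1) -> maybe => FALSE POSITIVE
query gnu: checks bit4=1, bit5=1, bit6=0 (has a 0) -> no => not a false positive
query hen: checks bit2=0, bit5=1 (has a 0) -> no => not a false positive
query pig: checks bit5=1, bit6=0, bit8=1 (has a 0) -> no => not a false positive
query ram: checks bit1=1, bit3=1, bit4=1 (all 1) -> maybe => FALSE POSITIVE
False positives (alphabetical): ant ram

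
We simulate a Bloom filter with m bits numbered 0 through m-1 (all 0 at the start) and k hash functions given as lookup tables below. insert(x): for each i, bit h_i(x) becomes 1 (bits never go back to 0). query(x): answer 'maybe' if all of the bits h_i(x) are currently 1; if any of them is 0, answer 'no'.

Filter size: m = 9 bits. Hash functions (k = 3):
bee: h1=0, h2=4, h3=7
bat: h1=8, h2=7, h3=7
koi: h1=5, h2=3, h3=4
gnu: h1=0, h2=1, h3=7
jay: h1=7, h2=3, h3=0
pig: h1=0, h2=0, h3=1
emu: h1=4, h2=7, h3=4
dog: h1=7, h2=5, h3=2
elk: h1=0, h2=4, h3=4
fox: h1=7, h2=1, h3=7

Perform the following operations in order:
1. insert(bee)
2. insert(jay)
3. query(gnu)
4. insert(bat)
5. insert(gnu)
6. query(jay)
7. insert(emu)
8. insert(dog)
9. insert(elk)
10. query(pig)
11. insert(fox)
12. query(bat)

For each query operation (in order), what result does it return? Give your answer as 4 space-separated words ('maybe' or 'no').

Start: bits=000000000
Op 1: insert bee -> sets bits 0 4 7 -> bits=100010010
Op 2: insert jay -> sets bits 0 3 7 -> bits=100110010
Op 3: query gnu -> checks bit0=1, bit1=0, bit7=1 (has a 0) -> no
Op 4: insert bat -> sets bits 7 8 -> bits=100110011
Op 5: insert gnu -> sets bits 0 1 7 -> bits=110110011
Op 6: query jay -> checks bit0=1, bit3=1, bit7=1 (all 1) -> maybe
Op 7: insert emu -> sets bits 4 7 -> bits=110110011
Op 8: insert dog -> sets bits 2 5 7 -> bits=111111011
Op 9: insert elk -> sets bits 0 4 -> bits=111111011
Op 10: query pig -> checks bit0=1, bit1=1 (all 1) -> maybe
Op 11: insert fox -> sets bits 1 7 -> bits=111111011
Op 12: query bat -> checks bit7=1, bit8=1 (all 1) -> maybe
Query results in order: no maybe maybe maybe

Answer: no maybe maybe maybe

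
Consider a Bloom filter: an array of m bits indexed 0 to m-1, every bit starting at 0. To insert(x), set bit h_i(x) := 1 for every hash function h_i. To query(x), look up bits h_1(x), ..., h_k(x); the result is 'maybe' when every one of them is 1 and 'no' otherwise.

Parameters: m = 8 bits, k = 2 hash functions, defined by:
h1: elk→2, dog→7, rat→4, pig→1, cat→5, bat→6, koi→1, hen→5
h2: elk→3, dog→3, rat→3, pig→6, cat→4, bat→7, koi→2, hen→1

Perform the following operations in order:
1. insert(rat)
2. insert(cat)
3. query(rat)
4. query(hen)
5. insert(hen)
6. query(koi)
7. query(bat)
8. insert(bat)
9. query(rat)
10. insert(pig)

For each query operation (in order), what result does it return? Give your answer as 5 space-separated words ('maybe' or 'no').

Answer: maybe no no no maybe

Derivation:
Start: bits=00000000
Op 1: insert rat -> sets bits 3 4 -> bits=00011000
Op 2: insert cat -> sets bits 4 5 -> bits=00011100
Op 3: query rat -> checks bit3=1, bit4=1 (all 1) -> maybe
Op 4: query hen -> checks bit1=0, bit5=1 (has a 0) -> no
Op 5: insert hen -> sets bits 1 5 -> bits=01011100
Op 6: query koi -> checks bit1=1, bit2=0 (has a 0) -> no
Op 7: query bat -> checks bit6=0, bit7=0 (has a 0) -> no
Op 8: insert bat -> sets bits 6 7 -> bits=01011111
Op 9: query rat -> checks bit3=1, bit4=1 (all 1) -> maybe
Op 10: insert pig -> sets bits 1 6 -> bits=01011111
Query results in order: maybe no no no maybe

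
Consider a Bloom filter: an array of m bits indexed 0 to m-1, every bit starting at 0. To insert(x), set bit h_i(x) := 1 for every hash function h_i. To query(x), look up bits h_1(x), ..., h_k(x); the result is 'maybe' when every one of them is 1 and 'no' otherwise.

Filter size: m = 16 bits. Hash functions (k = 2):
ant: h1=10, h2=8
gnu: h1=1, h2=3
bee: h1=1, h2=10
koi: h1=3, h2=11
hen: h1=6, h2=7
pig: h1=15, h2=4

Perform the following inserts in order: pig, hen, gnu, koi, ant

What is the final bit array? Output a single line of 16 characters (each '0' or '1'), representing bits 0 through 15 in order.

Answer: 0101101110110001

Derivation:
Start: bits=0000000000000000
After insert 'pig': sets bits 4 15 -> bits=0000100000000001
After insert 'hen': sets bits 6 7 -> bits=0000101100000001
After insert 'gnu': sets bits 1 3 -> bits=0101101100000001
After insert 'koi': sets bits 3 11 -> bits=0101101100010001
After insert 'ant': sets bits 8 10 -> bits=0101101110110001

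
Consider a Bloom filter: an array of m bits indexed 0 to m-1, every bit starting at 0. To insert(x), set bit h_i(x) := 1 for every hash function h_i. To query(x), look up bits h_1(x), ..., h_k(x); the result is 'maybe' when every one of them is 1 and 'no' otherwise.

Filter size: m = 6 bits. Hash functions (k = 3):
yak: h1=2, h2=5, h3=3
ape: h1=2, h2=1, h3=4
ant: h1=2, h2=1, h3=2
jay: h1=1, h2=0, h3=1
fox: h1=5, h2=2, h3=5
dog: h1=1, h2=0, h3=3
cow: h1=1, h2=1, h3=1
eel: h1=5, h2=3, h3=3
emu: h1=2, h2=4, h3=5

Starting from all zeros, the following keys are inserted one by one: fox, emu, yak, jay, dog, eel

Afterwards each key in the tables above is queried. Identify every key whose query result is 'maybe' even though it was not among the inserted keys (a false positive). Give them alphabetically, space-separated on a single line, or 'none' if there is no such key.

Answer: ant ape cow

Derivation:
Start: bits=000000
After insert 'fox': sets bits 2 5 -> bits=001001
After insert 'emu': sets bits 2 4 5 -> bits=001011
After insert 'yak': sets bits 2 3 5 -> bits=001111
After insert 'jay': sets bits 0 1 -> bits=111111
After insert 'dog': sets bits 0 1 3 -> bits=111111
After insert 'eel': sets bits 3 5 -> bits=111111
Not inserted: ant ape cow — query each against bits=111111:
query ant: checks bit1=1, bit2=1 (all 1) -> maybe => FALSE POSITIVE
query ape: checks bit1=1, bit2=1, bit4=1 (all 1) -> maybe => FALSE POSITIVE
query cow: checks bit1=1 (all 1) -> maybe => FALSE POSITIVE
False positives (alphabetical): ant ape cow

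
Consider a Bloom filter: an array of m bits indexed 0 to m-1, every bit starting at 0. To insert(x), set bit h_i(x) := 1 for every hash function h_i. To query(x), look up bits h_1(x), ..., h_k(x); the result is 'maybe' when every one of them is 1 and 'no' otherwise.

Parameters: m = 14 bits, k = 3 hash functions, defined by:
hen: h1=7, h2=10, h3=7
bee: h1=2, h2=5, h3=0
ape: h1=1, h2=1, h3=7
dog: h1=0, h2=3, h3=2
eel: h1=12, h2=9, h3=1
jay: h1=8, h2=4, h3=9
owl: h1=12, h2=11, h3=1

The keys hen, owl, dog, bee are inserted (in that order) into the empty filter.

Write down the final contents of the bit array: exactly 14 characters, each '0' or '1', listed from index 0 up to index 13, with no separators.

Answer: 11110101001110

Derivation:
Start: bits=00000000000000
After insert 'hen': sets bits 7 10 -> bits=00000001001000
After insert 'owl': sets bits 1 11 12 -> bits=01000001001110
After insert 'dog': sets bits 0 2 3 -> bits=11110001001110
After insert 'bee': sets bits 0 2 5 -> bits=11110101001110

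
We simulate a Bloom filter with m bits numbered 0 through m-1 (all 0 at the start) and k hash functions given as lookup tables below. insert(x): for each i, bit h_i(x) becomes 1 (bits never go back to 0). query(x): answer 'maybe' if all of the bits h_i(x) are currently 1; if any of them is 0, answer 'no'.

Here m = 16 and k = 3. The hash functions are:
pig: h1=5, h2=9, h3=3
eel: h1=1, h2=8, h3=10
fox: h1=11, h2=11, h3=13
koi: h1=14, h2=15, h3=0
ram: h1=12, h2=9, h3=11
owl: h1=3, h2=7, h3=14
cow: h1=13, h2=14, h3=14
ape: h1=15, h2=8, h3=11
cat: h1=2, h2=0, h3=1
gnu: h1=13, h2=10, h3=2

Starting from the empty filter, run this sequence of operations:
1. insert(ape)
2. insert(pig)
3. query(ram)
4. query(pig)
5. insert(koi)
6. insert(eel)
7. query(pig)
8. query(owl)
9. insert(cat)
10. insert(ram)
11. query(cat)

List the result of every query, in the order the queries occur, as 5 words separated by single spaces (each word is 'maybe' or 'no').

Answer: no maybe maybe no maybe

Derivation:
Start: bits=0000000000000000
Op 1: insert ape -> sets bits 8 11 15 -> bits=0000000010010001
Op 2: insert pig -> sets bits 3 5 9 -> bits=0001010011010001
Op 3: query ram -> checks bit9=1, bit11=1, bit12=0 (has a 0) -> no
Op 4: query pig -> checks bit3=1, bit5=1, bit9=1 (all 1) -> maybe
Op 5: insert koi -> sets bits 0 14 15 -> bits=1001010011010011
Op 6: insert eel -> sets bits 1 8 10 -> bits=1101010011110011
Op 7: query pig -> checks bit3=1, bit5=1, bit9=1 (all 1) -> maybe
Op 8: query owl -> checks bit3=1, bit7=0, bit14=1 (has a 0) -> no
Op 9: insert cat -> sets bits 0 1 2 -> bits=1111010011110011
Op 10: insert ram -> sets bits 9 11 12 -> bits=1111010011111011
Op 11: query cat -> checks bit0=1, bit1=1, bit2=1 (all 1) -> maybe
Query results in order: no maybe maybe no maybe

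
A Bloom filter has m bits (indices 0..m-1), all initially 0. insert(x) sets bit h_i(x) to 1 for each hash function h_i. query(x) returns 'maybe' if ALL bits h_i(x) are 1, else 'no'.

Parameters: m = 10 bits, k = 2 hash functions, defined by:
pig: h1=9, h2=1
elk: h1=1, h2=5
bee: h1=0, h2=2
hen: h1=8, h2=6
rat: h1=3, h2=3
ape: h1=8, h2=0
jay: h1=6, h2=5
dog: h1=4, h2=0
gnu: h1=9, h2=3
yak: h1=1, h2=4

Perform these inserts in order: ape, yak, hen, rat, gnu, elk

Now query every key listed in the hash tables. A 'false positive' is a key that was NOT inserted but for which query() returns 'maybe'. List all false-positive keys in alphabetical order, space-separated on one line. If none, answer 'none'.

Answer: dog jay pig

Derivation:
Start: bits=0000000000
After insert 'ape': sets bits 0 8 -> bits=1000000010
After insert 'yak': sets bits 1 4 -> bits=1100100010
After insert 'hen': sets bits 6 8 -> bits=1100101010
After insert 'rat': sets bits 3 -> bits=1101101010
After insert 'gnu': sets bits 3 9 -> bits=1101101011
After insert 'elk': sets bits 1 5 -> bits=1101111011
Not inserted: bee dog jay pig — query each against bits=1101111011:
query bee: checks bit0=1, bit2=0 (has a 0) -> no => not a false positive
query dog: checks bit0=1, bit4=1 (all 1) -> maybe => FALSE POSITIVE
query jay: checks bit5=1, bit6=1 (all 1) -> maybe => FALSE POSITIVE
query pig: checks bit1=1, bit9=1 (all 1) -> maybe => FALSE POSITIVE
False positives (alphabetical): dog jay pig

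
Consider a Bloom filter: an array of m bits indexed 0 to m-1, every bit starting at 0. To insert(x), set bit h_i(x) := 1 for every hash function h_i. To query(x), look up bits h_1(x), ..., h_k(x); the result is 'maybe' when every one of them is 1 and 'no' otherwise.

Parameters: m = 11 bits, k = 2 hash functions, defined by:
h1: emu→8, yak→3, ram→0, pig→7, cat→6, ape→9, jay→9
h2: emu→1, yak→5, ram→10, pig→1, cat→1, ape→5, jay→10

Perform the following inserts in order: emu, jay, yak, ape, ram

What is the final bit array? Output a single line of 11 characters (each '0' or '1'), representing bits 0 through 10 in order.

Answer: 11010100111

Derivation:
Start: bits=00000000000
After insert 'emu': sets bits 1 8 -> bits=01000000100
After insert 'jay': sets bits 9 10 -> bits=01000000111
After insert 'yak': sets bits 3 5 -> bits=01010100111
After insert 'ape': sets bits 5 9 -> bits=01010100111
After insert 'ram': sets bits 0 10 -> bits=11010100111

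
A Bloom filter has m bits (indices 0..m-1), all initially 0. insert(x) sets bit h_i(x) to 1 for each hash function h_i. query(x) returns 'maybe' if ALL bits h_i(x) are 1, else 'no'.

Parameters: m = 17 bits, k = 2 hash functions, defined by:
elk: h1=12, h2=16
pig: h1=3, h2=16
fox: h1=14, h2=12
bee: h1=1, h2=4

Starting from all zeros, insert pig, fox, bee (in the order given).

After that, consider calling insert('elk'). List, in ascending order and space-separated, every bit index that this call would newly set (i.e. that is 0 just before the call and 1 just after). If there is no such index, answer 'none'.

Answer: none

Derivation:
Start: bits=00000000000000000
After insert 'pig': sets bits 3 16 -> bits=00010000000000001
After insert 'fox': sets bits 12 14 -> bits=00010000000010101
After insert 'bee': sets bits 1 4 -> bits=01011000000010101
insert 'elk' would touch bits 12 16; currently bit12=1, bit16=1
Bits that are 0 among those (would change 0->1): none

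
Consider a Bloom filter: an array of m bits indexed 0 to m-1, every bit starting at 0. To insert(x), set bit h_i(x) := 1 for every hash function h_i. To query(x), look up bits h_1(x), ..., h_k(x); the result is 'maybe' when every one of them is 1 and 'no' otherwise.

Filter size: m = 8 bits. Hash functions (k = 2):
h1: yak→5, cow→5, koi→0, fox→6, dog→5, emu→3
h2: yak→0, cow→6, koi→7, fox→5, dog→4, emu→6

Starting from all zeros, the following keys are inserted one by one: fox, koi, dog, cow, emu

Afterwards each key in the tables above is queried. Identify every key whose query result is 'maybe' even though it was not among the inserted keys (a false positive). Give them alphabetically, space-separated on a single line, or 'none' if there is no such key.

Start: bits=00000000
After insert 'fox': sets bits 5 6 -> bits=00000110
After insert 'koi': sets bits 0 7 -> bits=10000111
After insert 'dog': sets bits 4 5 -> bits=10001111
After insert 'cow': sets bits 5 6 -> bits=10001111
After insert 'emu': sets bits 3 6 -> bits=10011111
Not inserted: yak — query each against bits=10011111:
query yak: checks bit0=1, bit5=1 (all 1) -> maybe => FALSE POSITIVE
False positives (alphabetical): yak

Answer: yak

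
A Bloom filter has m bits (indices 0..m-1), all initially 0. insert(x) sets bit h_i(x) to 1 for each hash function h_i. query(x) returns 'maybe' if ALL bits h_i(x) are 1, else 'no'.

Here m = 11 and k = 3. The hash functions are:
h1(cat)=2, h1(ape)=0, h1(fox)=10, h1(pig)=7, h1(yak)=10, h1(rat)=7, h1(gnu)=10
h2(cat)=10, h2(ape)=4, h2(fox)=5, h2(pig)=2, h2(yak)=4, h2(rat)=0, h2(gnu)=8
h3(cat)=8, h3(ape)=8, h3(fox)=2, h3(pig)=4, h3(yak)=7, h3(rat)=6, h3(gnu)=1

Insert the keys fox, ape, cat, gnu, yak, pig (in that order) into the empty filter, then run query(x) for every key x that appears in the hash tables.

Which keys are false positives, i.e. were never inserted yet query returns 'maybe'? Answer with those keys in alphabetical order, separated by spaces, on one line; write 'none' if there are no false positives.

Answer: none

Derivation:
Start: bits=00000000000
After insert 'fox': sets bits 2 5 10 -> bits=00100100001
After insert 'ape': sets bits 0 4 8 -> bits=10101100101
After insert 'cat': sets bits 2 8 10 -> bits=10101100101
After insert 'gnu': sets bits 1 8 10 -> bits=11101100101
After insert 'yak': sets bits 4 7 10 -> bits=11101101101
After insert 'pig': sets bits 2 4 7 -> bits=11101101101
Not inserted: rat — query each against bits=11101101101:
query rat: checks bit0=1, bit6=0, bit7=1 (has a 0) -> no => not a false positive
False positives (alphabetical): none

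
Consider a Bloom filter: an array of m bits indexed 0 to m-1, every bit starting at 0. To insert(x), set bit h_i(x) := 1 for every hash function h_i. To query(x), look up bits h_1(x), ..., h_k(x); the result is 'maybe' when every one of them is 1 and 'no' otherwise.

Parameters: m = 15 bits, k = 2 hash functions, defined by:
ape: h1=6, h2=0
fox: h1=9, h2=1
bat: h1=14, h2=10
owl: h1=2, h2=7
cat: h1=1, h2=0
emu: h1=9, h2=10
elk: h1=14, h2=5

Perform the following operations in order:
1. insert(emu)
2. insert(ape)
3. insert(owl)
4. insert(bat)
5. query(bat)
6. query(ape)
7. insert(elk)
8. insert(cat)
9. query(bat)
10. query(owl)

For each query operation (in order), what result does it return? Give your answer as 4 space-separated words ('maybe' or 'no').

Start: bits=000000000000000
Op 1: insert emu -> sets bits 9 10 -> bits=000000000110000
Op 2: insert ape -> sets bits 0 6 -> bits=100000100110000
Op 3: insert owl -> sets bits 2 7 -> bits=101000110110000
Op 4: insert bat -> sets bits 10 14 -> bits=101000110110001
Op 5: query bat -> checks bit10=1, bit14=1 (all 1) -> maybe
Op 6: query ape -> checks bit0=1, bit6=1 (all 1) -> maybe
Op 7: insert elk -> sets bits 5 14 -> bits=101001110110001
Op 8: insert cat -> sets bits 0 1 -> bits=111001110110001
Op 9: query bat -> checks bit10=1, bit14=1 (all 1) -> maybe
Op 10: query owl -> checks bit2=1, bit7=1 (all 1) -> maybe
Query results in order: maybe maybe maybe maybe

Answer: maybe maybe maybe maybe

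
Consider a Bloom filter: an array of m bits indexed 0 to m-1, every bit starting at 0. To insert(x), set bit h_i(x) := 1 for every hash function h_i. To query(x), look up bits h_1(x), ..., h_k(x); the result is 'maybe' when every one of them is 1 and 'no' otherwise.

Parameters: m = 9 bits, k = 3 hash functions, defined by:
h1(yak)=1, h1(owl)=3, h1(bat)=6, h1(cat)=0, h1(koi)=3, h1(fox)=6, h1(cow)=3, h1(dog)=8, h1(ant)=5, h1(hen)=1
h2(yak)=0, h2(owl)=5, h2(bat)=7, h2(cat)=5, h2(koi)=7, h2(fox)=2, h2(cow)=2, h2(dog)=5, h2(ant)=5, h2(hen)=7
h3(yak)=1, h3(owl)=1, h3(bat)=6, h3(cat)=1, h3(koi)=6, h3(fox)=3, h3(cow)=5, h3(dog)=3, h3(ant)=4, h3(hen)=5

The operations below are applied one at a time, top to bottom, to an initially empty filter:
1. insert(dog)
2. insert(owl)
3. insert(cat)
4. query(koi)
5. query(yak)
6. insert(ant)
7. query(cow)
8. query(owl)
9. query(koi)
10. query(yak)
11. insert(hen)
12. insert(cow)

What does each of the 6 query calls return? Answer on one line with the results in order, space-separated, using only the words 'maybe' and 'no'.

Answer: no maybe no maybe no maybe

Derivation:
Start: bits=000000000
Op 1: insert dog -> sets bits 3 5 8 -> bits=000101001
Op 2: insert owl -> sets bits 1 3 5 -> bits=010101001
Op 3: insert cat -> sets bits 0 1 5 -> bits=110101001
Op 4: query koi -> checks bit3=1, bit6=0, bit7=0 (has a 0) -> no
Op 5: query yak -> checks bit0=1, bit1=1 (all 1) -> maybe
Op 6: insert ant -> sets bits 4 5 -> bits=110111001
Op 7: query cow -> checks bit2=0, bit3=1, bit5=1 (has a 0) -> no
Op 8: query owl -> checks bit1=1, bit3=1, bit5=1 (all 1) -> maybe
Op 9: query koi -> checks bit3=1, bit6=0, bit7=0 (has a 0) -> no
Op 10: query yak -> checks bit0=1, bit1=1 (all 1) -> maybe
Op 11: insert hen -> sets bits 1 5 7 -> bits=110111011
Op 12: insert cow -> sets bits 2 3 5 -> bits=111111011
Query results in order: no maybe no maybe no maybe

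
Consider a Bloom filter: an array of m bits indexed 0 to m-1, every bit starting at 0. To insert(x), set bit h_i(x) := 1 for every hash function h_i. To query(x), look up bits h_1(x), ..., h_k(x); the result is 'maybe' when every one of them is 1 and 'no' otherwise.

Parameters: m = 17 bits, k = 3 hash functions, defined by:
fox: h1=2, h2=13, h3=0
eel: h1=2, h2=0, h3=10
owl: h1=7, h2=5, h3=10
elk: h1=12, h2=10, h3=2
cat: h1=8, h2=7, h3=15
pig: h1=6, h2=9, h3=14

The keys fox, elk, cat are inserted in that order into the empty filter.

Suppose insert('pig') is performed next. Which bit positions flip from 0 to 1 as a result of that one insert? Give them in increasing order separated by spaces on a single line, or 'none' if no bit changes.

Start: bits=00000000000000000
After insert 'fox': sets bits 0 2 13 -> bits=10100000000001000
After insert 'elk': sets bits 2 10 12 -> bits=10100000001011000
After insert 'cat': sets bits 7 8 15 -> bits=10100001101011010
insert 'pig' would touch bits 6 9 14; currently bit6=0, bit9=0, bit14=0
Bits that are 0 among those (would change 0->1): 6 9 14

Answer: 6 9 14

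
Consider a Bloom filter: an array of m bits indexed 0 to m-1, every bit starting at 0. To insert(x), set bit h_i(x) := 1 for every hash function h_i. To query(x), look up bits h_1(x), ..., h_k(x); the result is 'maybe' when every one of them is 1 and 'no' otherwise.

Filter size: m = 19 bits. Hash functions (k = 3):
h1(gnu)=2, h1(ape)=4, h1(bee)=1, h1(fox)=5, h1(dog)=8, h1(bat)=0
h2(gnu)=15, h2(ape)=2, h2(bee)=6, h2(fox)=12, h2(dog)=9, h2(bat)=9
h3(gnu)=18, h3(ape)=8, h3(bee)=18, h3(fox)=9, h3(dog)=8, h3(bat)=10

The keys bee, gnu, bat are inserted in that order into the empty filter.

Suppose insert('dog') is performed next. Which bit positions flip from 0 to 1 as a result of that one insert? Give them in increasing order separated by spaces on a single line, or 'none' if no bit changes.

Answer: 8

Derivation:
Start: bits=0000000000000000000
After insert 'bee': sets bits 1 6 18 -> bits=0100001000000000001
After insert 'gnu': sets bits 2 15 18 -> bits=0110001000000001001
After insert 'bat': sets bits 0 9 10 -> bits=1110001001100001001
insert 'dog' would touch bits 8 9; currently bit8=0, bit9=1
Bits that are 0 among those (would change 0->1): 8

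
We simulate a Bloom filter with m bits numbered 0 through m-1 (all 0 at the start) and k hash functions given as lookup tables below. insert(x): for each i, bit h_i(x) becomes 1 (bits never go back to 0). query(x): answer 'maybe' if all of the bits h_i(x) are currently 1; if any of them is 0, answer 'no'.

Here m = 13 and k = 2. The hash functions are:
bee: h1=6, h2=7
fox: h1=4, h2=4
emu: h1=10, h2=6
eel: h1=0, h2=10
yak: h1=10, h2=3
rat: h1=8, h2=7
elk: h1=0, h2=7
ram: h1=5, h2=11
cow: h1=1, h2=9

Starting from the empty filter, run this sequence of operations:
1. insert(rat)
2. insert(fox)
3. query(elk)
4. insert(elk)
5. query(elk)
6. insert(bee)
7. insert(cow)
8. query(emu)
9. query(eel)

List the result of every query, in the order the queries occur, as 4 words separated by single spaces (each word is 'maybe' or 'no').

Answer: no maybe no no

Derivation:
Start: bits=0000000000000
Op 1: insert rat -> sets bits 7 8 -> bits=0000000110000
Op 2: insert fox -> sets bits 4 -> bits=0000100110000
Op 3: query elk -> checks bit0=0, bit7=1 (has a 0) -> no
Op 4: insert elk -> sets bits 0 7 -> bits=1000100110000
Op 5: query elk -> checks bit0=1, bit7=1 (all 1) -> maybe
Op 6: insert bee -> sets bits 6 7 -> bits=1000101110000
Op 7: insert cow -> sets bits 1 9 -> bits=1100101111000
Op 8: query emu -> checks bit6=1, bit10=0 (has a 0) -> no
Op 9: query eel -> checks bit0=1, bit10=0 (has a 0) -> no
Query results in order: no maybe no no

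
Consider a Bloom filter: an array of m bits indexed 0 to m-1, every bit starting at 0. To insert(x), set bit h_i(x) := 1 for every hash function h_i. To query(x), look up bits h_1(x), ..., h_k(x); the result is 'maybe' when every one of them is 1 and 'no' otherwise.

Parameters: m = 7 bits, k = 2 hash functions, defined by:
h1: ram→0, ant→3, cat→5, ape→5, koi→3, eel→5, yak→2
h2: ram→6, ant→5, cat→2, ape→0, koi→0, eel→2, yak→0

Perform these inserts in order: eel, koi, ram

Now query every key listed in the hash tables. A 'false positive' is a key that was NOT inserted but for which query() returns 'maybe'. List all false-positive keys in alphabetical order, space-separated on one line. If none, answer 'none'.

Start: bits=0000000
After insert 'eel': sets bits 2 5 -> bits=0010010
After insert 'koi': sets bits 0 3 -> bits=1011010
After insert 'ram': sets bits 0 6 -> bits=1011011
Not inserted: ant ape cat yak — query each against bits=1011011:
query ant: checks bit3=1, bit5=1 (all 1) -> maybe => FALSE POSITIVE
query ape: checks bit0=1, bit5=1 (all 1) -> maybe => FALSE POSITIVE
query cat: checks bit2=1, bit5=1 (all 1) -> maybe => FALSE POSITIVE
query yak: checks bit0=1, bit2=1 (all 1) -> maybe => FALSE POSITIVE
False positives (alphabetical): ant ape cat yak

Answer: ant ape cat yak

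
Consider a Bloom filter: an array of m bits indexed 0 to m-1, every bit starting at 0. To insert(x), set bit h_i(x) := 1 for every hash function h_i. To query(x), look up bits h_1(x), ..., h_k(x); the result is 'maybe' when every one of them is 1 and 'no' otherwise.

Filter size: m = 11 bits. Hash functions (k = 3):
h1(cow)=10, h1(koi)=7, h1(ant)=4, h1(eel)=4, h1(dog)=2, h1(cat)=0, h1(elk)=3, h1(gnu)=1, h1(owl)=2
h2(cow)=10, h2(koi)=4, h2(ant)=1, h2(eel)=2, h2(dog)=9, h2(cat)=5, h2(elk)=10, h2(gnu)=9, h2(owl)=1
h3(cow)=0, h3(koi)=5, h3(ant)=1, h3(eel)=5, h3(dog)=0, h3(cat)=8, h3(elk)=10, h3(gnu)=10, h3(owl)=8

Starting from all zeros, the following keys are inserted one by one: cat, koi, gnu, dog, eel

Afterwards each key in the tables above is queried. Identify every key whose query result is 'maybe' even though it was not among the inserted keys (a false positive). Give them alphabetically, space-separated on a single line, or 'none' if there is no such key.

Answer: ant cow owl

Derivation:
Start: bits=00000000000
After insert 'cat': sets bits 0 5 8 -> bits=10000100100
After insert 'koi': sets bits 4 5 7 -> bits=10001101100
After insert 'gnu': sets bits 1 9 10 -> bits=11001101111
After insert 'dog': sets bits 0 2 9 -> bits=11101101111
After insert 'eel': sets bits 2 4 5 -> bits=11101101111
Not inserted: ant cow elk owl — query each against bits=11101101111:
query ant: checks bit1=1, bit4=1 (all 1) -> maybe => FALSE POSITIVE
query cow: checks bit0=1, bit10=1 (all 1) -> maybe => FALSE POSITIVE
query elk: checks bit3=0, bit10=1 (has a 0) -> no => not a false positive
query owl: checks bit1=1, bit2=1, bit8=1 (all 1) -> maybe => FALSE POSITIVE
False positives (alphabetical): ant cow owl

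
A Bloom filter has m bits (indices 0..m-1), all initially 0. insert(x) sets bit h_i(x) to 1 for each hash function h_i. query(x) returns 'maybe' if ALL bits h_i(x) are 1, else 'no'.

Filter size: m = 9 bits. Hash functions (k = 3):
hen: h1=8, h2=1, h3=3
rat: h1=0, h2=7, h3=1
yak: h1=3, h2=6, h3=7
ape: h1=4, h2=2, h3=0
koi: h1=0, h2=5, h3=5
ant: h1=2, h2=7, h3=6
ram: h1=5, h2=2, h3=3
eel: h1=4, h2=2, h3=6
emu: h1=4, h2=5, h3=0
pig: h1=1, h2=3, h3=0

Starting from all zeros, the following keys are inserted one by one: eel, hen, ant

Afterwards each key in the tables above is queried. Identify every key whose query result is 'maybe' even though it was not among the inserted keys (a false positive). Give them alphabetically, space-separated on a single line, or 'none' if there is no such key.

Answer: yak

Derivation:
Start: bits=000000000
After insert 'eel': sets bits 2 4 6 -> bits=001010100
After insert 'hen': sets bits 1 3 8 -> bits=011110101
After insert 'ant': sets bits 2 6 7 -> bits=011110111
Not inserted: ape emu koi pig ram rat yak — query each against bits=011110111:
query ape: checks bit0=0, bit2=1, bit4=1 (has a 0) -> no => not a false positive
query emu: checks bit0=0, bit4=1, bit5=0 (has a 0) -> no => not a false positive
query koi: checks bit0=0, bit5=0 (has a 0) -> no => not a false positive
query pig: checks bit0=0, bit1=1, bit3=1 (has a 0) -> no => not a false positive
query ram: checks bit2=1, bit3=1, bit5=0 (has a 0) -> no => not a false positive
query rat: checks bit0=0, bit1=1, bit7=1 (has a 0) -> no => not a false positive
query yak: checks bit3=1, bit6=1, bit7=1 (all 1) -> maybe => FALSE POSITIVE
False positives (alphabetical): yak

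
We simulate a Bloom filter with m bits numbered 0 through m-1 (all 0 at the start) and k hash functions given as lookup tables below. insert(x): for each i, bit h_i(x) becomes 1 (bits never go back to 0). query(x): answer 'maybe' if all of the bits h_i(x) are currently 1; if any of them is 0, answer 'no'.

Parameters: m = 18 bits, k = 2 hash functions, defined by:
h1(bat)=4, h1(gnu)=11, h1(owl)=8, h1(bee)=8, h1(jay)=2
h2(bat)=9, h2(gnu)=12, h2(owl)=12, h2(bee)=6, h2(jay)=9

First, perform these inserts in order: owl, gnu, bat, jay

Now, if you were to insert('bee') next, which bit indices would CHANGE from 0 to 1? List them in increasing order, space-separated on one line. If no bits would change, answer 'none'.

Start: bits=000000000000000000
After insert 'owl': sets bits 8 12 -> bits=000000001000100000
After insert 'gnu': sets bits 11 12 -> bits=000000001001100000
After insert 'bat': sets bits 4 9 -> bits=000010001101100000
After insert 'jay': sets bits 2 9 -> bits=001010001101100000
insert 'bee' would touch bits 6 8; currently bit6=0, bit8=1
Bits that are 0 among those (would change 0->1): 6

Answer: 6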